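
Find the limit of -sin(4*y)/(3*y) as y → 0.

Substitution gives 0/0.
Write it as (4/(-3))·sin(4y)/(4y); since sin(u)/u → 1, the limit is -4/3.

-4/3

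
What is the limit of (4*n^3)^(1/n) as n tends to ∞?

1

Base → ∞ and exponent → 0: an ∞^0 form.
Take logs: (1/n)·ln(4·n^3) = (ln 4 + 3·ln n)/n → 0.
So the limit is e^0 = 1.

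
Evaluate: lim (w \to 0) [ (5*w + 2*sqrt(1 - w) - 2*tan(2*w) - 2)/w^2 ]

-1/4

Substitution gives 0/0; apply L'Hôpital's rule 2 times.
After differentiating numerator and denominator 2 times the quotient is (-16*tan(2*w)/cos(2*w)^2 - 1/(2*(1 - w)^(3/2)))/(2); at w = 0 this is -1/4.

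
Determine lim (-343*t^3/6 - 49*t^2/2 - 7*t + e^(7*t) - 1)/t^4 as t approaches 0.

Direct substitution gives 0/0.
Apply L'Hôpital: lim (-343*t^2/2 - 49*t + 7*e^(7*t) - 7)/(4*t^3), still 0/0.
Apply L'Hôpital: lim (-343*t + 49*e^(7*t) - 49)/(12*t^2), still 0/0.
Apply L'Hôpital: lim (343*e^(7*t) - 343)/(24*t), still 0/0.
After 4 applications of L'Hôpital's rule the quotient is (2401*e^(7*t))/(24); substituting t = 0 gives 2401/24.

2401/24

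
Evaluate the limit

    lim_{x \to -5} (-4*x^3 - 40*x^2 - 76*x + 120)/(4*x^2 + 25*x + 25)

-8/5

Direct substitution gives 0/0, so factor. Both numerator and denominator have (x + 5) as a factor.
After cancelling, the expression reduces to (-4*x^2 - 20*x + 24)/(4*x + 5).
Substituting x = -5 gives -8/5.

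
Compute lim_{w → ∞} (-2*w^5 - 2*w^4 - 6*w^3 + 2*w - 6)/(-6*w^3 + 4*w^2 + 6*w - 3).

The numerator has higher degree (5 > 3); the quotient behaves like (-2/(-6))·w^2 for large |w|.
As w → +∞ this diverges to ∞.

∞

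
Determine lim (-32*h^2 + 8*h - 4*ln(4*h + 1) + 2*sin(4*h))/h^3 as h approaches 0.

-320/3

Substitution gives 0/0; apply L'Hôpital's rule 3 times.
After differentiating numerator and denominator 3 times the quotient is (-128*cos(4*h) - 512/(4*h + 1)^3)/(6); at h = 0 this is -320/3.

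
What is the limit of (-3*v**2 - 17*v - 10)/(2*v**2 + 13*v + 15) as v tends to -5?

-13/7

At v = -5 both the top and bottom vanish — a removable singularity. Factoring out (v + 5) from each leaves (-3*v - 2)/(2*v + 3), which at v = -5 equals -13/7.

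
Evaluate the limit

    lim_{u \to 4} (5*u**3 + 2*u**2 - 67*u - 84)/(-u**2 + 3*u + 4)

-189/5

Since u = 4 makes numerator and denominator zero, (u - 4) divides both.
Cancelling it gives (5*u^2 + 22*u + 21)/(-u - 1); now plug in u = 4 to get -189/5.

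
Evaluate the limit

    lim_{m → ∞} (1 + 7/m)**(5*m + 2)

e^(35)

The base → 1 and the exponent → ∞: a 1^∞ form.
Take logarithms: (5m + 2)·ln(1 + 7/m). Since ln(1+u) ~ u for small u, this behaves like (5m)·(7/m) → 35.
So the limit is e^(35).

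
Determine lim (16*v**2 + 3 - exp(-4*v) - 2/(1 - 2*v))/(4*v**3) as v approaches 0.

Substitution gives 0/0 (the numerator vanishes to order 3).
Expand each term to order v^3: the coefficient of v^3 in -2·1/(1 - 2v) is -16 and in −e^(-4v) is 32/3.
Lower-order terms cancel with the polynomial part, so the numerator is (-16/3)·v^3 + o(v^3), and the limit is (-16/3)/(4) = -4/3.

-4/3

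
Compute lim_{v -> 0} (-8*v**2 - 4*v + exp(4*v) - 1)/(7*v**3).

32/21

Direct substitution gives 0/0.
Apply L'Hôpital: lim (-16*v + 4*e^(4*v) - 4)/(21*v^2), still 0/0.
Apply L'Hôpital: lim (16*e^(4*v) - 16)/(42*v), still 0/0.
After 3 applications of L'Hôpital's rule the quotient is (64*e^(4*v))/(42); substituting v = 0 gives 32/21.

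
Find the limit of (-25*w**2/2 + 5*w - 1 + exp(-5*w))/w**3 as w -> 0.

Direct substitution gives 0/0.
Apply L'Hôpital: lim (-25*w + 5 - 5*e^(-5*w))/(3*w^2), still 0/0.
Apply L'Hôpital: lim (-25 + 25*e^(-5*w))/(6*w), still 0/0.
After 3 applications of L'Hôpital's rule the quotient is (-125*e^(-5*w))/(6); substituting w = 0 gives -125/6.

-125/6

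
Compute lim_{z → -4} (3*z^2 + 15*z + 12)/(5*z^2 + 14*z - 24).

9/26

Direct substitution gives 0/0, so factor. Both numerator and denominator have (z + 4) as a factor.
After cancelling, the expression reduces to (3*z + 3)/(5*z - 6).
Substituting z = -4 gives 9/26.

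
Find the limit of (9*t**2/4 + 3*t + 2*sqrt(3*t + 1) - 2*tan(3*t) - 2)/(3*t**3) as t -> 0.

Substitution gives 0/0 (the numerator vanishes to order 3).
Expand each term to order t^3: the coefficient of t^3 in -2·tan(3t) is -18 and in 2·√(1 + 3t) is 27/8.
Lower-order terms cancel with the polynomial part, so the numerator is (-117/8)·t^3 + o(t^3), and the limit is (-117/8)/(3) = -39/8.

-39/8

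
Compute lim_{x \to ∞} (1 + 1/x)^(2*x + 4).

Write it as [(1 + 1/x)^x]^(2) · (1 + 1/x)^(4). The bracketed term tends to e^(1) and the second factor to 1, so the limit is e^(2).

e^(2)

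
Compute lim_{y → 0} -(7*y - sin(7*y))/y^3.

Direct substitution gives 0/0.
Apply L'Hôpital: lim (7 - 7*cos(7*y))/(-3*y^2), still 0/0.
Apply L'Hôpital: lim (49*sin(7*y))/(-6*y), still 0/0.
After 3 applications of L'Hôpital's rule the quotient is (343*cos(7*y))/(-6); substituting y = 0 gives -343/6.

-343/6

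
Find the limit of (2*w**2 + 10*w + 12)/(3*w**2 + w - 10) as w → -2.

-2/11

At w = -2 both the top and bottom vanish — a removable singularity. Factoring out (w + 2) from each leaves (2*w + 6)/(3*w - 5), which at w = -2 equals -2/11.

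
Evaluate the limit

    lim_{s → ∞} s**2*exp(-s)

Write as s^2/e^{1s}, an ∞/∞ form.
Exponential growth dominates any polynomial, so repeated L'Hôpital (or the standard result) gives 0.

0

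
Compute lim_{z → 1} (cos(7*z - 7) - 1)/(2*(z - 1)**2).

Direct substitution gives 0/0.
Apply L'Hôpital: lim (-7*sin(7*z - 7))/(4*z - 4), still 0/0.
After 2 applications of L'Hôpital's rule the quotient is (-49*cos(7*z - 7))/(4); substituting z = 1 gives -49/4.

-49/4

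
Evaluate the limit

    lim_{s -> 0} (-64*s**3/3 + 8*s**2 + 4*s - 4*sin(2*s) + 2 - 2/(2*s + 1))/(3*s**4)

Substitution gives 0/0 (the numerator vanishes to order 4).
Expand each term to order s^4: the coefficient of s^4 in -2·1/(1 + 2s) is -32 and in -4·sin(2s) is 0.
Lower-order terms cancel with the polynomial part, so the numerator is (-32)·s^4 + o(s^4), and the limit is (-32)/(3) = -32/3.

-32/3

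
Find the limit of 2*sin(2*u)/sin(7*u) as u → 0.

Substitution gives 0/0.
Divide numerator and denominator by u: sin(2u)/u → 2 and sin(7u)/u → 7, so the limit is 2·2/7 = 4/7.

4/7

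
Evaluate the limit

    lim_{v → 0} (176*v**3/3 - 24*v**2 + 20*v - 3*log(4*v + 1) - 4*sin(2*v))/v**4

Substitution gives 0/0 (the numerator vanishes to order 4).
Expand each term to order v^4: the coefficient of v^4 in -4·sin(2v) is 0 and in -3·ln(1 + 4v) is 192.
Lower-order terms cancel with the polynomial part, so the numerator is (192)·v^4 + o(v^4), and the limit is (192)/(1) = 192.

192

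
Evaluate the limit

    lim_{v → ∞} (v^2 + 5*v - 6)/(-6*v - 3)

-∞

The numerator has higher degree (2 > 1); the quotient behaves like (1/(-6))·v^1 for large |v|.
As v → +∞ this diverges to -∞.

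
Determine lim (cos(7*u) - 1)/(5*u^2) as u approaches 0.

Direct substitution gives 0/0.
Apply L'Hôpital: lim (-7*sin(7*u))/(10*u), still 0/0.
After 2 applications of L'Hôpital's rule the quotient is (-49*cos(7*u))/(10); substituting u = 0 gives -49/10.

-49/10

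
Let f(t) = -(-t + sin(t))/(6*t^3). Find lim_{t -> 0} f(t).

1/36

Direct substitution gives 0/0.
Apply L'Hôpital: lim (cos(t) - 1)/(-18*t^2), still 0/0.
Apply L'Hôpital: lim (-sin(t))/(-36*t), still 0/0.
After 3 applications of L'Hôpital's rule the quotient is (-cos(t))/(-36); substituting t = 0 gives 1/36.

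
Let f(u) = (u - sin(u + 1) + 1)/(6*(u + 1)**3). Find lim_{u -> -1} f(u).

1/36

Direct substitution gives 0/0.
Apply L'Hôpital: lim (1 - cos(u + 1))/(18*(u + 1)^2), still 0/0.
Apply L'Hôpital: lim (sin(u + 1))/(36*u + 36), still 0/0.
After 3 applications of L'Hôpital's rule the quotient is (cos(u + 1))/(36); substituting u = -1 gives 1/36.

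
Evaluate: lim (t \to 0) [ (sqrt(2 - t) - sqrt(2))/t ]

-√(2)/4

Substitution gives 0/0. Multiply numerator and denominator by the conjugate √(2 - t) + √2.
The numerator becomes (2 - t) − 2 = -t, so the expression simplifies to -1/(√(2 - t) + √2).
Letting t → 0 gives -1/(2√2) = -√(2)/4.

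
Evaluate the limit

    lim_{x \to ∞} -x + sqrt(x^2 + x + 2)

An ∞ − ∞ form. Rationalising with the conjugate, the difference becomes (x + 2) / (√(x^2 + x + 2) + x).
For large x the denominator behaves like 2·x, so the quotient tends to 1/2 = 1/2.

1/2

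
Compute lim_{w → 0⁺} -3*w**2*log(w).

0

This is a 0·(−∞) form. Rewrite as -3·ln(w) / w^(−2) and apply L'Hôpital:
the derivative quotient is -3·(1/w) / (−2·w^(−3)) = (3/2)·w^2 → 0.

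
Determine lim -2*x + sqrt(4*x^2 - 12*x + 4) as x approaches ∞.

An ∞ − ∞ form. Rationalising with the conjugate, the difference becomes (-12x + 4) / (√(4*x^2 - 12*x + 4) + 2x).
For large x the denominator behaves like 2·2x, so the quotient tends to -12/4 = -3.

-3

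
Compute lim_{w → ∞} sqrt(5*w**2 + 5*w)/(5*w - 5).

√(5)/5

For large |w|, √(5*w^2 + 5*w) ≈ √5·|w| and the denominator ≈ 5w.
Since w → +∞, |w| = w, giving √5/(5) = √(5)/5.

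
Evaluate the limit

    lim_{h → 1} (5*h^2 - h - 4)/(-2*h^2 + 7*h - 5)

3

Since h = 1 makes numerator and denominator zero, (h - 1) divides both.
Cancelling it gives (5*h + 4)/(5 - 2*h); now plug in h = 1 to get 3.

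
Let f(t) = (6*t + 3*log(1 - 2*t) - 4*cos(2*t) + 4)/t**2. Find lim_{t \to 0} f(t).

Substitution gives 0/0 (the numerator vanishes to order 2).
Expand each term to order t^2: the coefficient of t^2 in 3·ln(1 - 2t) is -6 and in -4·cos(2t) is 8.
Lower-order terms cancel with the polynomial part, so the numerator is (2)·t^2 + o(t^2), and the limit is (2)/(1) = 2.

2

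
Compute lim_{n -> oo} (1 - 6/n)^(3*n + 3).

e^(-18)

Write it as [(1 - 6/n)^n]^(3) · (1 - 6/n)^(3). The bracketed term tends to e^(-6) and the second factor to 1, so the limit is e^(-18).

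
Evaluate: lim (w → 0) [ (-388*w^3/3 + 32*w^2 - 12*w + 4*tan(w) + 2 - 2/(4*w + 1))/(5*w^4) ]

Substitution gives 0/0 (the numerator vanishes to order 4).
Expand each term to order w^4: the coefficient of w^4 in -2·1/(1 + 4w) is -512 and in 4·tan(w) is 0.
Lower-order terms cancel with the polynomial part, so the numerator is (-512)·w^4 + o(w^4), and the limit is (-512)/(5) = -512/5.

-512/5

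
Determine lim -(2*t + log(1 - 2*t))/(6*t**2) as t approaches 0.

Direct substitution gives 0/0.
Apply L'Hôpital: lim (2 - 2/(1 - 2*t))/(-12*t), still 0/0.
After 2 applications of L'Hôpital's rule the quotient is (-4/(1 - 2*t)^2)/(-12); substituting t = 0 gives 1/3.

1/3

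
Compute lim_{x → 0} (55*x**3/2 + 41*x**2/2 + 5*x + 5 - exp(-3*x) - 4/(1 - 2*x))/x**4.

-539/8

Substitution gives 0/0; apply L'Hôpital's rule 4 times.
After differentiating numerator and denominator 4 times the quotient is (-81*e^(-3*x) + 1536/(2*x - 1)^5)/(24); at x = 0 this is -539/8.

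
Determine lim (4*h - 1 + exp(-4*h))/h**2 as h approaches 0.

8

Direct substitution gives 0/0.
Apply L'Hôpital: lim (4 - 4*e^(-4*h))/(2*h), still 0/0.
After 2 applications of L'Hôpital's rule the quotient is (16*e^(-4*h))/(2); substituting h = 0 gives 8.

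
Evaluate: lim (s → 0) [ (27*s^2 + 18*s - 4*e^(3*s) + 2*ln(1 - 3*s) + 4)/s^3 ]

Substitution gives 0/0; apply L'Hôpital's rule 3 times.
After differentiating numerator and denominator 3 times the quotient is (-108*e^(3*s) + 108/(3*s - 1)^3)/(6); at s = 0 this is -36.

-36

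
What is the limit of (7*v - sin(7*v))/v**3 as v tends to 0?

343/6

Direct substitution gives 0/0.
Apply L'Hôpital: lim (7 - 7*cos(7*v))/(3*v^2), still 0/0.
Apply L'Hôpital: lim (49*sin(7*v))/(6*v), still 0/0.
After 3 applications of L'Hôpital's rule the quotient is (343*cos(7*v))/(6); substituting v = 0 gives 343/6.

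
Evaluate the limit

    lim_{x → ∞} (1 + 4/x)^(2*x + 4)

The base → 1 and the exponent → ∞: a 1^∞ form.
Take logarithms: (2x + 4)·ln(1 + 4/x). Since ln(1+u) ~ u for small u, this behaves like (2x)·(4/x) → 8.
So the limit is e^(8).

e^(8)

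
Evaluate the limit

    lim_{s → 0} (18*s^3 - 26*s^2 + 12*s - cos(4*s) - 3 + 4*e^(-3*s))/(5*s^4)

Substitution gives 0/0; apply L'Hôpital's rule 4 times.
After differentiating numerator and denominator 4 times the quotient is (-256*cos(4*s) + 324*e^(-3*s))/(120); at s = 0 this is 17/30.

17/30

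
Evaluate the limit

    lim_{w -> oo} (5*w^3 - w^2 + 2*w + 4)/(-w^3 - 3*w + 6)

-5

Numerator and denominator both have degree 3.
Dividing every term by w^3, all lower-order terms vanish and the limit is the ratio of leading coefficients, 5/(-1) = -5.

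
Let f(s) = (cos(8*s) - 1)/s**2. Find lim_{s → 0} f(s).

Direct substitution gives 0/0.
Apply L'Hôpital: lim (-8*sin(8*s))/(2*s), still 0/0.
After 2 applications of L'Hôpital's rule the quotient is (-64*cos(8*s))/(2); substituting s = 0 gives -32.

-32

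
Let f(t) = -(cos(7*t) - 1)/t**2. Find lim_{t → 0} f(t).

Direct substitution gives 0/0.
Apply L'Hôpital: lim (-7*sin(7*t))/(-2*t), still 0/0.
After 2 applications of L'Hôpital's rule the quotient is (-49*cos(7*t))/(-2); substituting t = 0 gives 49/2.

49/2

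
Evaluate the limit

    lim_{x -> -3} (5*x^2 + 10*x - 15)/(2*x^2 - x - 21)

At x = -3 both the top and bottom vanish — a removable singularity. Factoring out (x + 3) from each leaves (5*x - 5)/(2*x - 7), which at x = -3 equals 20/13.

20/13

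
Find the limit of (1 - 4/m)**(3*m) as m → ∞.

Write it as [(1 - 4/m)^m]^(3) · (1 - 4/m)^(0). The bracketed term tends to e^(-4) and the second factor to 1, so the limit is e^(-12).

e^(-12)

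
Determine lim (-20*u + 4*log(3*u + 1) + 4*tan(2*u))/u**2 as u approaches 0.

Substitution gives 0/0; apply L'Hôpital's rule 2 times.
After differentiating numerator and denominator 2 times the quotient is (32*tan(2*u)/cos(2*u)^2 - 36/(3*u + 1)^2)/(2); at u = 0 this is -18.

-18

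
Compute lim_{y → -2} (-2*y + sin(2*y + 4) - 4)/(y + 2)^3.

-4/3

Direct substitution gives 0/0.
Apply L'Hôpital: lim (2*cos(2*y + 4) - 2)/(3*(y + 2)^2), still 0/0.
Apply L'Hôpital: lim (-4*sin(2*y + 4))/(6*y + 12), still 0/0.
After 3 applications of L'Hôpital's rule the quotient is (-8*cos(2*y + 4))/(6); substituting y = -2 gives -4/3.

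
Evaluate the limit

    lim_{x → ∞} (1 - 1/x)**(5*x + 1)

The base → 1 and the exponent → ∞: a 1^∞ form.
Take logarithms: (5x + 1)·ln(1 - 1/x). Since ln(1+u) ~ u for small u, this behaves like (5x)·(-1/x) → -5.
So the limit is e^(-5).

e^(-5)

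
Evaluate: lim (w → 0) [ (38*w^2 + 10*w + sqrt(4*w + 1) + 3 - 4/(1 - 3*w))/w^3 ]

-104

Substitution gives 0/0; apply L'Hôpital's rule 3 times.
After differentiating numerator and denominator 3 times the quotient is (24/(4*w + 1)^(5/2) - 648/(3*w - 1)^4)/(6); at w = 0 this is -104.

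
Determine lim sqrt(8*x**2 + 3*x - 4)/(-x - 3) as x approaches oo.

-2*√(2)

For large |x|, √(8*x^2 + 3*x - 4) ≈ √8·|x| and the denominator ≈ -x.
Since x → +∞, |x| = x, giving √8/(-1) = -2*√(2).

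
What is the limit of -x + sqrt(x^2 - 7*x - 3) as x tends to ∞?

An ∞ − ∞ form. Rationalising with the conjugate, the difference becomes (-7x - 3) / (√(x^2 - 7*x - 3) + x).
For large x the denominator behaves like 2·x, so the quotient tends to -7/2 = -7/2.

-7/2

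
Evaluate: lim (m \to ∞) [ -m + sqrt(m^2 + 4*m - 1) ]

This has the form ∞ − ∞. Multiply and divide by the conjugate √(m^2 + 4*m - 1) + m.
That gives (4m - 1) / (√(m^2 + 4*m - 1) + m).
Divide numerator and denominator by m: the limit is 4/(2·1) = 2.

2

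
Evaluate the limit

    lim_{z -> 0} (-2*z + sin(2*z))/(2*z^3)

Direct substitution gives 0/0.
Apply L'Hôpital: lim (2*cos(2*z) - 2)/(6*z^2), still 0/0.
Apply L'Hôpital: lim (-4*sin(2*z))/(12*z), still 0/0.
After 3 applications of L'Hôpital's rule the quotient is (-8*cos(2*z))/(12); substituting z = 0 gives -2/3.

-2/3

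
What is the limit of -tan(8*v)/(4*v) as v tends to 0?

Substitution gives 0/0.
Since tan(u)/u → 1 as u → 0, tan(8v)/(8v) → 1 and the limit is 8/(-4) = -2.

-2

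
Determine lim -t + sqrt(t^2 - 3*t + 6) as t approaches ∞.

An ∞ − ∞ form. Rationalising with the conjugate, the difference becomes (-3t + 6) / (√(t^2 - 3*t + 6) + t).
For large t the denominator behaves like 2·t, so the quotient tends to -3/2 = -3/2.

-3/2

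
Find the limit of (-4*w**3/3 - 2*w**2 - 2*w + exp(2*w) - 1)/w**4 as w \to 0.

Direct substitution gives 0/0.
Apply L'Hôpital: lim (-4*w^2 - 4*w + 2*e^(2*w) - 2)/(4*w^3), still 0/0.
Apply L'Hôpital: lim (-8*w + 4*e^(2*w) - 4)/(12*w^2), still 0/0.
Apply L'Hôpital: lim (8*e^(2*w) - 8)/(24*w), still 0/0.
After 4 applications of L'Hôpital's rule the quotient is (16*e^(2*w))/(24); substituting w = 0 gives 2/3.

2/3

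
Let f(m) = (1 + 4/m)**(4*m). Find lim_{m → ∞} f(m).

e^(16)

Write it as [(1 + 4/m)^m]^(4) · (1 + 4/m)^(0). The bracketed term tends to e^(4) and the second factor to 1, so the limit is e^(16).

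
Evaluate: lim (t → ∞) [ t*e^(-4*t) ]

Write as t^1/e^{4t}, an ∞/∞ form.
Exponential growth dominates any polynomial, so repeated L'Hôpital (or the standard result) gives 0.

0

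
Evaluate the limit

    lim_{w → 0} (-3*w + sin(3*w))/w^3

-9/2

Direct substitution gives 0/0.
Apply L'Hôpital: lim (3*cos(3*w) - 3)/(3*w^2), still 0/0.
Apply L'Hôpital: lim (-9*sin(3*w))/(6*w), still 0/0.
After 3 applications of L'Hôpital's rule the quotient is (-27*cos(3*w))/(6); substituting w = 0 gives -9/2.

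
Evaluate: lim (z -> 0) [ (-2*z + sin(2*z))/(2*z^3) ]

Direct substitution gives 0/0.
Apply L'Hôpital: lim (2*cos(2*z) - 2)/(6*z^2), still 0/0.
Apply L'Hôpital: lim (-4*sin(2*z))/(12*z), still 0/0.
After 3 applications of L'Hôpital's rule the quotient is (-8*cos(2*z))/(12); substituting z = 0 gives -2/3.

-2/3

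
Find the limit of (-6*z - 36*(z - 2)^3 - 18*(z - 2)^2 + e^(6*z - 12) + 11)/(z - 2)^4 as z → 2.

54

Direct substitution gives 0/0.
Apply L'Hôpital: lim (-36*z - 108*(z - 2)^2 + 6*e^(6*z - 12) + 66)/(4*(z - 2)^3), still 0/0.
Apply L'Hôpital: lim (-216*z + 36*e^(6*z - 12) + 396)/(12*(z - 2)^2), still 0/0.
Apply L'Hôpital: lim (216*e^(6*z - 12) - 216)/(24*z - 48), still 0/0.
After 4 applications of L'Hôpital's rule the quotient is (1296*e^(6*z - 12))/(24); substituting z = 2 gives 54.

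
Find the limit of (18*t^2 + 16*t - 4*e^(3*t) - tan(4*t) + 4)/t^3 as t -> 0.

-118/3

Substitution gives 0/0 (the numerator vanishes to order 3).
Expand each term to order t^3: the coefficient of t^3 in -4·e^(3t) is -18 and in −tan(4t) is -64/3.
Lower-order terms cancel with the polynomial part, so the numerator is (-118/3)·t^3 + o(t^3), and the limit is (-118/3)/(1) = -118/3.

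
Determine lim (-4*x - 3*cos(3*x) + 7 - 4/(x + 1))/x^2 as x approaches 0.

Substitution gives 0/0 (the numerator vanishes to order 2).
Expand each term to order x^2: the coefficient of x^2 in -3·cos(3x) is 27/2 and in -4·1/(1 + x) is -4.
Lower-order terms cancel with the polynomial part, so the numerator is (19/2)·x^2 + o(x^2), and the limit is (19/2)/(1) = 19/2.

19/2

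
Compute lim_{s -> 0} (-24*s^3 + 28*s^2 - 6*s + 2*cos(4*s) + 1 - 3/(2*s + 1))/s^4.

-80/3

Substitution gives 0/0 (the numerator vanishes to order 4).
Expand each term to order s^4: the coefficient of s^4 in 2·cos(4s) is 64/3 and in -3·1/(1 + 2s) is -48.
Lower-order terms cancel with the polynomial part, so the numerator is (-80/3)·s^4 + o(s^4), and the limit is (-80/3)/(1) = -80/3.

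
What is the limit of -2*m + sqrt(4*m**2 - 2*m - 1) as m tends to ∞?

-1/2

An ∞ − ∞ form. Rationalising with the conjugate, the difference becomes (-2m - 1) / (√(4*m^2 - 2*m - 1) + 2m).
For large m the denominator behaves like 2·2m, so the quotient tends to -2/4 = -1/2.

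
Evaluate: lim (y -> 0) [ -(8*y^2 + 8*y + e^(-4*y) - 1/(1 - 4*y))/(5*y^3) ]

224/15

Substitution gives 0/0; apply L'Hôpital's rule 3 times.
After differentiating numerator and denominator 3 times the quotient is (-64*e^(-4*y) - 384/(4*y - 1)^4)/(-30); at y = 0 this is 224/15.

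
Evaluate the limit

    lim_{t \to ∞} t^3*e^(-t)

0

Write as t^3/e^{1t}, an ∞/∞ form.
Exponential growth dominates any polynomial, so repeated L'Hôpital (or the standard result) gives 0.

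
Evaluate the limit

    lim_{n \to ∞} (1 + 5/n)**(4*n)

The base → 1 and the exponent → ∞: a 1^∞ form.
Take logarithms: (4n)·ln(1 + 5/n). Since ln(1+u) ~ u for small u, this behaves like (4n)·(5/n) → 20.
So the limit is e^(20).

e^(20)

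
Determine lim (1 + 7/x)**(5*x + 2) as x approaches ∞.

The base → 1 and the exponent → ∞: a 1^∞ form.
Take logarithms: (5x + 2)·ln(1 + 7/x). Since ln(1+u) ~ u for small u, this behaves like (5x)·(7/x) → 35.
So the limit is e^(35).

e^(35)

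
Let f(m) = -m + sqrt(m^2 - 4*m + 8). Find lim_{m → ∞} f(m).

This has the form ∞ − ∞. Multiply and divide by the conjugate √(m^2 - 4*m + 8) + m.
That gives (-4m + 8) / (√(m^2 - 4*m + 8) + m).
Divide numerator and denominator by m: the limit is -4/(2·1) = -2.

-2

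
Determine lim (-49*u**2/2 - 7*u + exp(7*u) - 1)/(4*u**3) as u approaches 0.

Direct substitution gives 0/0.
Apply L'Hôpital: lim (-49*u + 7*e^(7*u) - 7)/(12*u^2), still 0/0.
Apply L'Hôpital: lim (49*e^(7*u) - 49)/(24*u), still 0/0.
After 3 applications of L'Hôpital's rule the quotient is (343*e^(7*u))/(24); substituting u = 0 gives 343/24.

343/24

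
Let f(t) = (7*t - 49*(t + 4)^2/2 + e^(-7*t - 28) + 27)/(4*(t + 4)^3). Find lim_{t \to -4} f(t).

Direct substitution gives 0/0.
Apply L'Hôpital: lim (-49*t - 7*e^(-7*t - 28) - 189)/(12*(t + 4)^2), still 0/0.
Apply L'Hôpital: lim (49*e^(-7*t - 28) - 49)/(24*t + 96), still 0/0.
After 3 applications of L'Hôpital's rule the quotient is (-343*e^(-7*t - 28))/(24); substituting t = -4 gives -343/24.

-343/24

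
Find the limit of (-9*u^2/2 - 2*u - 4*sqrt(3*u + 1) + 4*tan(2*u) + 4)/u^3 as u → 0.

Substitution gives 0/0; apply L'Hôpital's rule 3 times.
After differentiating numerator and denominator 3 times the quotient is (192*tan(2*u)^2/cos(2*u)^2 + 64/cos(2*u)^2 - 81/(2*(3*u + 1)^(5/2)))/(6); at u = 0 this is 47/12.

47/12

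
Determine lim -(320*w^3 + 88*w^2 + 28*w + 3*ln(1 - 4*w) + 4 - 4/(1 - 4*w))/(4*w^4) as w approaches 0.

Substitution gives 0/0 (the numerator vanishes to order 4).
Expand each term to order w^4: the coefficient of w^4 in -4·1/(1 - 4w) is -1024 and in 3·ln(1 - 4w) is -192.
Lower-order terms cancel with the polynomial part, so the numerator is (-1216)·w^4 + o(w^4), and the limit is (-1216)/(-4) = 304.

304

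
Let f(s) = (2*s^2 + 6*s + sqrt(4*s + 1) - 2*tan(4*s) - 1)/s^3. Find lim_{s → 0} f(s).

-116/3

Substitution gives 0/0 (the numerator vanishes to order 3).
Expand each term to order s^3: the coefficient of s^3 in √(1 + 4s) is 4 and in -2·tan(4s) is -128/3.
Lower-order terms cancel with the polynomial part, so the numerator is (-116/3)·s^3 + o(s^3), and the limit is (-116/3)/(1) = -116/3.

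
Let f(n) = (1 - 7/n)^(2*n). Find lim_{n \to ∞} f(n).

Write it as [(1 - 7/n)^n]^(2) · (1 - 7/n)^(0). The bracketed term tends to e^(-7) and the second factor to 1, so the limit is e^(-14).

e^(-14)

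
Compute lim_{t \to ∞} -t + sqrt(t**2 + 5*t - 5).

An ∞ − ∞ form. Rationalising with the conjugate, the difference becomes (5t - 5) / (√(t^2 + 5*t - 5) + t).
For large t the denominator behaves like 2·t, so the quotient tends to 5/2 = 5/2.

5/2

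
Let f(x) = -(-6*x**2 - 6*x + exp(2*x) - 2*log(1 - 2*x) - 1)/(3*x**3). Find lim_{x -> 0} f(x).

-20/9

Substitution gives 0/0; apply L'Hôpital's rule 3 times.
After differentiating numerator and denominator 3 times the quotient is (8*e^(2*x) - 32/(2*x - 1)^3)/(-18); at x = 0 this is -20/9.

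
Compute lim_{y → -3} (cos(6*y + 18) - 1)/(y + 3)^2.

Direct substitution gives 0/0.
Apply L'Hôpital: lim (-6*sin(6*y + 18))/(2*y + 6), still 0/0.
After 2 applications of L'Hôpital's rule the quotient is (-36*cos(6*y + 18))/(2); substituting y = -3 gives -18.

-18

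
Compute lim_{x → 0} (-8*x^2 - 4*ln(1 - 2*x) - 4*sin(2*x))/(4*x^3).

4

Substitution gives 0/0 (the numerator vanishes to order 3).
Expand each term to order x^3: the coefficient of x^3 in -4·ln(1 - 2x) is 32/3 and in -4·sin(2x) is 16/3.
Lower-order terms cancel with the polynomial part, so the numerator is (16)·x^3 + o(x^3), and the limit is (16)/(4) = 4.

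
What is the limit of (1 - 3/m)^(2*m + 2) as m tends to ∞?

Let L be the limit and take ln: ln L = lim (2m + 2)·ln(1 - 3/m) = lim (2m + 2)·(-3/m + O(1/m²)) = -6.
Hence L = e^(-6).

e^(-6)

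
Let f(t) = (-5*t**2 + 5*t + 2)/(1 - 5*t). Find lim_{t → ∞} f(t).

∞

The numerator has higher degree (2 > 1); the quotient behaves like (-5/(-5))·t^1 for large |t|.
As t → +∞ this diverges to ∞.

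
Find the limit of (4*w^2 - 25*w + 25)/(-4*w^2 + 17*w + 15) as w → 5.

At w = 5 both the top and bottom vanish — a removable singularity. Factoring out (w - 5) from each leaves (4*w - 5)/(-4*w - 3), which at w = 5 equals -15/23.

-15/23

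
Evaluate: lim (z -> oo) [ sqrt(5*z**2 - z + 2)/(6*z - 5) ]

For large |z|, √(5*z^2 - z + 2) ≈ √5·|z| and the denominator ≈ 6z.
Since z → +∞, |z| = z, giving √5/(6) = √(5)/6.

√(5)/6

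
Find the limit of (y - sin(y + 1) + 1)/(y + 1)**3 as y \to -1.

Direct substitution gives 0/0.
Apply L'Hôpital: lim (1 - cos(y + 1))/(3*(y + 1)^2), still 0/0.
Apply L'Hôpital: lim (sin(y + 1))/(6*y + 6), still 0/0.
After 3 applications of L'Hôpital's rule the quotient is (cos(y + 1))/(6); substituting y = -1 gives 1/6.

1/6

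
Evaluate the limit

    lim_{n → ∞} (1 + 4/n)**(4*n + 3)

e^(16)

The base → 1 and the exponent → ∞: a 1^∞ form.
Take logarithms: (4n + 3)·ln(1 + 4/n). Since ln(1+u) ~ u for small u, this behaves like (4n)·(4/n) → 16.
So the limit is e^(16).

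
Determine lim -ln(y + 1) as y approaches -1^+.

∞

As y → -1⁺, y + 1 → 0⁺ and ln(y + 1) → −∞.
Multiplying by -1 gives ∞.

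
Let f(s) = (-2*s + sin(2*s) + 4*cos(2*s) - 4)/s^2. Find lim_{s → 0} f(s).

Substitution gives 0/0 (the numerator vanishes to order 2).
Expand each term to order s^2: the coefficient of s^2 in sin(2s) is 0 and in 4·cos(2s) is -8.
Lower-order terms cancel with the polynomial part, so the numerator is (-8)·s^2 + o(s^2), and the limit is (-8)/(1) = -8.

-8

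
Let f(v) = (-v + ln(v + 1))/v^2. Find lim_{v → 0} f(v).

-1/2

Direct substitution gives 0/0.
Apply L'Hôpital: lim (-1 + 1/(v + 1))/(2*v), still 0/0.
After 2 applications of L'Hôpital's rule the quotient is (-1/(v + 1)^2)/(2); substituting v = 0 gives -1/2.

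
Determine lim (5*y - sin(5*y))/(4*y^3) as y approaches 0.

Direct substitution gives 0/0.
Apply L'Hôpital: lim (5 - 5*cos(5*y))/(12*y^2), still 0/0.
Apply L'Hôpital: lim (25*sin(5*y))/(24*y), still 0/0.
After 3 applications of L'Hôpital's rule the quotient is (125*cos(5*y))/(24); substituting y = 0 gives 125/24.

125/24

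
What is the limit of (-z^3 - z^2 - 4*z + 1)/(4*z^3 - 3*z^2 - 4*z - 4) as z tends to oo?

Numerator and denominator both have degree 3.
Dividing every term by z^3, all lower-order terms vanish and the limit is the ratio of leading coefficients, -1/(4) = -1/4.

-1/4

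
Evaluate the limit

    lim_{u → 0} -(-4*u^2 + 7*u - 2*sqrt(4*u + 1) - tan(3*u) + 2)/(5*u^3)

Substitution gives 0/0; apply L'Hôpital's rule 3 times.
After differentiating numerator and denominator 3 times the quotient is (6*(36*(4*u + 1)^(5/2)*(cos(6*u) - 2)/(cos(6*u) + 1)^2 - 8)/(4*u + 1)^(5/2))/(-30); at u = 0 this is 17/5.

17/5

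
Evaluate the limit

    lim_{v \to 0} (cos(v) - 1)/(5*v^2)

Direct substitution gives 0/0.
Apply L'Hôpital: lim (-sin(v))/(10*v), still 0/0.
After 2 applications of L'Hôpital's rule the quotient is (-cos(v))/(10); substituting v = 0 gives -1/10.

-1/10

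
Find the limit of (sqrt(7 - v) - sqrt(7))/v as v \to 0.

Substitution gives 0/0. Multiply numerator and denominator by the conjugate √(7 - v) + √7.
The numerator becomes (7 - v) − 7 = -v, so the expression simplifies to -1/(√(7 - v) + √7).
Letting v → 0 gives -1/(2√7) = -√(7)/14.

-√(7)/14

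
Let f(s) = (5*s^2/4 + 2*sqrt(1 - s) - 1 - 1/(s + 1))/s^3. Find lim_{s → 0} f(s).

Substitution gives 0/0 (the numerator vanishes to order 3).
Expand each term to order s^3: the coefficient of s^3 in −1/(1 + s) is 1 and in 2·√(1 - s) is -1/8.
Lower-order terms cancel with the polynomial part, so the numerator is (7/8)·s^3 + o(s^3), and the limit is (7/8)/(1) = 7/8.

7/8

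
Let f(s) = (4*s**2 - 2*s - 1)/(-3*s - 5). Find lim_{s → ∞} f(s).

-∞

The numerator has higher degree (2 > 1); the quotient behaves like (4/(-3))·s^1 for large |s|.
As s → +∞ this diverges to -∞.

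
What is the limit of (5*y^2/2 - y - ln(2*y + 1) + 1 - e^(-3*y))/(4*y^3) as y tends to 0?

11/24

Substitution gives 0/0; apply L'Hôpital's rule 3 times.
After differentiating numerator and denominator 3 times the quotient is (27*e^(-3*y) - 16/(2*y + 1)^3)/(24); at y = 0 this is 11/24.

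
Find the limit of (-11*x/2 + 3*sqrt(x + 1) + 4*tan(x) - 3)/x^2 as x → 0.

Substitution gives 0/0 (the numerator vanishes to order 2).
Expand each term to order x^2: the coefficient of x^2 in 4·tan(x) is 0 and in 3·√(1 + x) is -3/8.
Lower-order terms cancel with the polynomial part, so the numerator is (-3/8)·x^2 + o(x^2), and the limit is (-3/8)/(1) = -3/8.

-3/8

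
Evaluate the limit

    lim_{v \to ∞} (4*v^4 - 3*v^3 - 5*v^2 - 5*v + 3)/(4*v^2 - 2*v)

∞

The numerator has higher degree (4 > 2); the quotient behaves like (4/(4))·v^2 for large |v|.
As v → +∞ this diverges to ∞.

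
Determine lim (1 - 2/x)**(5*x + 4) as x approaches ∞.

e^(-10)

The base → 1 and the exponent → ∞: a 1^∞ form.
Take logarithms: (5x + 4)·ln(1 - 2/x). Since ln(1+u) ~ u for small u, this behaves like (5x)·(-2/x) → -10.
So the limit is e^(-10).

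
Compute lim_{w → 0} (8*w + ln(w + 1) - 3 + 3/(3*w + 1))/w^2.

53/2

Substitution gives 0/0 (the numerator vanishes to order 2).
Expand each term to order w^2: the coefficient of w^2 in 3·1/(1 + 3w) is 27 and in ln(1 + w) is -1/2.
Lower-order terms cancel with the polynomial part, so the numerator is (53/2)·w^2 + o(w^2), and the limit is (53/2)/(1) = 53/2.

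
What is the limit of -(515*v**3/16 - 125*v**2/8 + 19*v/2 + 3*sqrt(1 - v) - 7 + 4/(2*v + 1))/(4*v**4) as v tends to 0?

-8177/512

Substitution gives 0/0; apply L'Hôpital's rule 4 times.
After differentiating numerator and denominator 4 times the quotient is (1536/(2*v + 1)^5 - 45/(16*(1 - v)^(7/2)))/(-96); at v = 0 this is -8177/512.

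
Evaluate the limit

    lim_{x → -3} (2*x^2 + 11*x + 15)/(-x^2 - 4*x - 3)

Since x = -3 makes numerator and denominator zero, (x + 3) divides both.
Cancelling it gives (2*x + 5)/(-x - 1); now plug in x = -3 to get -1/2.

-1/2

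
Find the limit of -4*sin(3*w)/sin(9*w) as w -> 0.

-4/3

Substitution gives 0/0.
Divide numerator and denominator by w: sin(3w)/w → 3 and sin(9w)/w → 9, so the limit is -4·3/9 = -4/3.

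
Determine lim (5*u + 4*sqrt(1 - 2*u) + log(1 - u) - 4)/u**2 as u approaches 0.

Substitution gives 0/0 (the numerator vanishes to order 2).
Expand each term to order u^2: the coefficient of u^2 in ln(1 - u) is -1/2 and in 4·√(1 - 2u) is -2.
Lower-order terms cancel with the polynomial part, so the numerator is (-5/2)·u^2 + o(u^2), and the limit is (-5/2)/(1) = -5/2.

-5/2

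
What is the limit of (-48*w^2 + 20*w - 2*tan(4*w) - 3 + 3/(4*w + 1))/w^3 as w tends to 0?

-704/3

Substitution gives 0/0 (the numerator vanishes to order 3).
Expand each term to order w^3: the coefficient of w^3 in 3·1/(1 + 4w) is -192 and in -2·tan(4w) is -128/3.
Lower-order terms cancel with the polynomial part, so the numerator is (-704/3)·w^3 + o(w^3), and the limit is (-704/3)/(1) = -704/3.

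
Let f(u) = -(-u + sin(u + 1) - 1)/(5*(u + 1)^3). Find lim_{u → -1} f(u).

1/30

Direct substitution gives 0/0.
Apply L'Hôpital: lim (cos(u + 1) - 1)/(-15*(u + 1)^2), still 0/0.
Apply L'Hôpital: lim (-sin(u + 1))/(-30*u - 30), still 0/0.
After 3 applications of L'Hôpital's rule the quotient is (-cos(u + 1))/(-30); substituting u = -1 gives 1/30.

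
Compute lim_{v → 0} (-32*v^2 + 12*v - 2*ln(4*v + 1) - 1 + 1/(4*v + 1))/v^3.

-320/3

Substitution gives 0/0 (the numerator vanishes to order 3).
Expand each term to order v^3: the coefficient of v^3 in 1/(1 + 4v) is -64 and in -2·ln(1 + 4v) is -128/3.
Lower-order terms cancel with the polynomial part, so the numerator is (-320/3)·v^3 + o(v^3), and the limit is (-320/3)/(1) = -320/3.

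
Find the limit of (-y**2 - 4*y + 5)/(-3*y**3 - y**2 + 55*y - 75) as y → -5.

Direct substitution gives 0/0, so factor. Both numerator and denominator have (y + 5) as a factor.
After cancelling, the expression reduces to (1 - y)/(-3*y^2 + 14*y - 15).
Substituting y = -5 gives -3/80.

-3/80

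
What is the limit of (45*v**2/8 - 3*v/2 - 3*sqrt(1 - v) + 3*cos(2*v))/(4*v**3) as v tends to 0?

Substitution gives 0/0; apply L'Hôpital's rule 3 times.
After differentiating numerator and denominator 3 times the quotient is (24*sin(2*v) + 9/(8*(1 - v)^(5/2)))/(24); at v = 0 this is 3/64.

3/64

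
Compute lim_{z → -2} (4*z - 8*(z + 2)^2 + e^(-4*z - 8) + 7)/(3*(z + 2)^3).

Direct substitution gives 0/0.
Apply L'Hôpital: lim (-16*z - 4*e^(-4*z - 8) - 28)/(9*(z + 2)^2), still 0/0.
Apply L'Hôpital: lim (16*e^(-4*z - 8) - 16)/(18*z + 36), still 0/0.
After 3 applications of L'Hôpital's rule the quotient is (-64*e^(-4*z - 8))/(18); substituting z = -2 gives -32/9.

-32/9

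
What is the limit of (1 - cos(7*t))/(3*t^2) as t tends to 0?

49/6

Substitution gives 0/0.
Use (1 − cos u)/u² → 1/2 with u = 7t: the limit is 7²/(2·3) = 49/6.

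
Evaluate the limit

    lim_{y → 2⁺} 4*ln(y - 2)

As y → 2⁺, y - 2 → 0⁺ and ln(y - 2) → −∞.
Multiplying by 4 gives -∞.

-∞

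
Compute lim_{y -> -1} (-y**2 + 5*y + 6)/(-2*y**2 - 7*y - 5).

Direct substitution gives 0/0, so factor. Both numerator and denominator have (y + 1) as a factor.
After cancelling, the expression reduces to (6 - y)/(-2*y - 5).
Substituting y = -1 gives -7/3.

-7/3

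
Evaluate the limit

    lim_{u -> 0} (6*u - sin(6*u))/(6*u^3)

6

Direct substitution gives 0/0.
Apply L'Hôpital: lim (6 - 6*cos(6*u))/(18*u^2), still 0/0.
Apply L'Hôpital: lim (36*sin(6*u))/(36*u), still 0/0.
After 3 applications of L'Hôpital's rule the quotient is (216*cos(6*u))/(36); substituting u = 0 gives 6.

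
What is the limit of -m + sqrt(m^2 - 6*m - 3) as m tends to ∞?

This has the form ∞ − ∞. Multiply and divide by the conjugate √(m^2 - 6*m - 3) + m.
That gives (-6m - 3) / (√(m^2 - 6*m - 3) + m).
Divide numerator and denominator by m: the limit is -6/(2·1) = -3.

-3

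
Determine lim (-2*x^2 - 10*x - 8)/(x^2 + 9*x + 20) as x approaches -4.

6

At x = -4 both the top and bottom vanish — a removable singularity. Factoring out (x + 4) from each leaves (-2*x - 2)/(x + 5), which at x = -4 equals 6.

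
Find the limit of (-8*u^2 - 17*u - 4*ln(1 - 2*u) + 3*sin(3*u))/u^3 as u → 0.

Substitution gives 0/0 (the numerator vanishes to order 3).
Expand each term to order u^3: the coefficient of u^3 in 3·sin(3u) is -27/2 and in -4·ln(1 - 2u) is 32/3.
Lower-order terms cancel with the polynomial part, so the numerator is (-17/6)·u^3 + o(u^3), and the limit is (-17/6)/(1) = -17/6.

-17/6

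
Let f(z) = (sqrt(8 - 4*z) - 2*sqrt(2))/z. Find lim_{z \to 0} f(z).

Substitution gives 0/0. Multiply numerator and denominator by the conjugate √(8 - 4z) + √8.
The numerator becomes (8 - 4z) − 8 = -4z, so the expression simplifies to -4/(√(8 - 4z) + √8).
Letting z → 0 gives -4/(2√8) = -√(2)/2.

-√(2)/2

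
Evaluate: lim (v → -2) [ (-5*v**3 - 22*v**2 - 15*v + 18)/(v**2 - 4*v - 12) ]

At v = -2 both the top and bottom vanish — a removable singularity. Factoring out (v + 2) from each leaves (-5*v^2 - 12*v + 9)/(v - 6), which at v = -2 equals -13/8.

-13/8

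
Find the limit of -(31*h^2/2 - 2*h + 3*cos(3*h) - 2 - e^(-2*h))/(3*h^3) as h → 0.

Substitution gives 0/0; apply L'Hôpital's rule 3 times.
After differentiating numerator and denominator 3 times the quotient is (81*sin(3*h) + 8*e^(-2*h))/(-18); at h = 0 this is -4/9.

-4/9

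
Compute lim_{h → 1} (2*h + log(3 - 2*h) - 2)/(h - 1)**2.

-2

Direct substitution gives 0/0.
Apply L'Hôpital: lim (2 - 2/(3 - 2*h))/(2*h - 2), still 0/0.
After 2 applications of L'Hôpital's rule the quotient is (-4/(3 - 2*h)^2)/(2); substituting h = 1 gives -2.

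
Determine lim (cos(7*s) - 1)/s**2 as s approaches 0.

-49/2

Direct substitution gives 0/0.
Apply L'Hôpital: lim (-7*sin(7*s))/(2*s), still 0/0.
After 2 applications of L'Hôpital's rule the quotient is (-49*cos(7*s))/(2); substituting s = 0 gives -49/2.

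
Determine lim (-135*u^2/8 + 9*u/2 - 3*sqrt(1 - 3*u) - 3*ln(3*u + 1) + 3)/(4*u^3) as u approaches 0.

-351/64

Substitution gives 0/0; apply L'Hôpital's rule 3 times.
After differentiating numerator and denominator 3 times the quotient is (-162/(3*u + 1)^3 + 243/(8*(1 - 3*u)^(5/2)))/(24); at u = 0 this is -351/64.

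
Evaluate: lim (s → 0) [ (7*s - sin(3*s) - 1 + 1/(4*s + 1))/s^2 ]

Substitution gives 0/0; apply L'Hôpital's rule 2 times.
After differentiating numerator and denominator 2 times the quotient is (9*sin(3*s) + 32/(4*s + 1)^3)/(2); at s = 0 this is 16.

16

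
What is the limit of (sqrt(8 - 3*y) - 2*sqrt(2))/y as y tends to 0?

A 0/0 form; rationalise with √(8 - 3y) + √8. This collapses the numerator to -3y, leaving -3/(√(8 - 3y) + √8) → -3/(2√8) = -3*√(2)/8.

-3*√(2)/8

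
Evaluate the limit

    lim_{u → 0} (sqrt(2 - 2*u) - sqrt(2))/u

Substitution gives 0/0. Multiply numerator and denominator by the conjugate √(2 - 2u) + √2.
The numerator becomes (2 - 2u) − 2 = -2u, so the expression simplifies to -2/(√(2 - 2u) + √2).
Letting u → 0 gives -2/(2√2) = -√(2)/2.

-√(2)/2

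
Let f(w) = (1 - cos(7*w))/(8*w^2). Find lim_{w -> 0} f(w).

Substitution gives 0/0.
Use (1 − cos u)/u² → 1/2 with u = 7w: the limit is 7²/(2·8) = 49/16.

49/16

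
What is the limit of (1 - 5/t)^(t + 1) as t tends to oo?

The base → 1 and the exponent → ∞: a 1^∞ form.
Take logarithms: (t + 1)·ln(1 - 5/t). Since ln(1+u) ~ u for small u, this behaves like (t)·(-5/t) → -5.
So the limit is e^(-5).

e^(-5)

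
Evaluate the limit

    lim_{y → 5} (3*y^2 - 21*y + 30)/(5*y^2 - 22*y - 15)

At y = 5 both the top and bottom vanish — a removable singularity. Factoring out (y - 5) from each leaves (3*y - 6)/(5*y + 3), which at y = 5 equals 9/28.

9/28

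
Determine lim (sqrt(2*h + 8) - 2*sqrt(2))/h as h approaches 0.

A 0/0 form; rationalise with √(8 + 2h) + √8. This collapses the numerator to 2h, leaving 2/(√(8 + 2h) + √8) → 2/(2√8) = √(2)/4.

√(2)/4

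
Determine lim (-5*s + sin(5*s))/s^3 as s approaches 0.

Direct substitution gives 0/0.
Apply L'Hôpital: lim (5*cos(5*s) - 5)/(3*s^2), still 0/0.
Apply L'Hôpital: lim (-25*sin(5*s))/(6*s), still 0/0.
After 3 applications of L'Hôpital's rule the quotient is (-125*cos(5*s))/(6); substituting s = 0 gives -125/6.

-125/6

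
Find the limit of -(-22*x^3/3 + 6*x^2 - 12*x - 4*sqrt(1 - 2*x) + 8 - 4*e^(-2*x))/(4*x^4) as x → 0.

1/24

Substitution gives 0/0; apply L'Hôpital's rule 4 times.
After differentiating numerator and denominator 4 times the quotient is (-64*e^(-2*x) + 60/(1 - 2*x)^(7/2))/(-96); at x = 0 this is 1/24.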